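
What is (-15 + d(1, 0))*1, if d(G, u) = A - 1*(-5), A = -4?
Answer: -14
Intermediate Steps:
d(G, u) = 1 (d(G, u) = -4 - 1*(-5) = -4 + 5 = 1)
(-15 + d(1, 0))*1 = (-15 + 1)*1 = -14*1 = -14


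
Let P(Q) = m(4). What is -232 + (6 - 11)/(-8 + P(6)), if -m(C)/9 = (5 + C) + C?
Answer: -5799/25 ≈ -231.96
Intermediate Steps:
m(C) = -45 - 18*C (m(C) = -9*((5 + C) + C) = -9*(5 + 2*C) = -45 - 18*C)
P(Q) = -117 (P(Q) = -45 - 18*4 = -45 - 72 = -117)
-232 + (6 - 11)/(-8 + P(6)) = -232 + (6 - 11)/(-8 - 117) = -232 - 5/(-125) = -232 - 5*(-1/125) = -232 + 1/25 = -5799/25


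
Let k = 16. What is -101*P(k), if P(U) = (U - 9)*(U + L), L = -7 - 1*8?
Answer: -707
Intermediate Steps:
L = -15 (L = -7 - 8 = -15)
P(U) = (-15 + U)*(-9 + U) (P(U) = (U - 9)*(U - 15) = (-9 + U)*(-15 + U) = (-15 + U)*(-9 + U))
-101*P(k) = -101*(135 + 16² - 24*16) = -101*(135 + 256 - 384) = -101*7 = -707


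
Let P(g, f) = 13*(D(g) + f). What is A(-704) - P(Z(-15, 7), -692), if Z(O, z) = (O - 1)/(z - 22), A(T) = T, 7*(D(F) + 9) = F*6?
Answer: 293899/35 ≈ 8397.1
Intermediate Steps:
D(F) = -9 + 6*F/7 (D(F) = -9 + (F*6)/7 = -9 + (6*F)/7 = -9 + 6*F/7)
Z(O, z) = (-1 + O)/(-22 + z)
P(g, f) = -117 + 13*f + 78*g/7 (P(g, f) = 13*((-9 + 6*g/7) + f) = 13*(-9 + f + 6*g/7) = -117 + 13*f + 78*g/7)
A(-704) - P(Z(-15, 7), -692) = -704 - (-117 + 13*(-692) + 78*((-1 - 15)/(-22 + 7))/7) = -704 - (-117 - 8996 + 78*(-16/(-15))/7) = -704 - (-117 - 8996 + 78*(-1/15*(-16))/7) = -704 - (-117 - 8996 + (78/7)*(16/15)) = -704 - (-117 - 8996 + 416/35) = -704 - 1*(-318539/35) = -704 + 318539/35 = 293899/35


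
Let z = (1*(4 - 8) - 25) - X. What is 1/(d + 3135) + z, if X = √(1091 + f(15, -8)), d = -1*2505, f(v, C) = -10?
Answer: -18269/630 - √1081 ≈ -61.877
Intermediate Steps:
d = -2505
X = √1081 (X = √(1091 - 10) = √1081 ≈ 32.879)
z = -29 - √1081 (z = (1*(4 - 8) - 25) - √1081 = (1*(-4) - 25) - √1081 = (-4 - 25) - √1081 = -29 - √1081 ≈ -61.879)
1/(d + 3135) + z = 1/(-2505 + 3135) + (-29 - √1081) = 1/630 + (-29 - √1081) = -18269/630 - √1081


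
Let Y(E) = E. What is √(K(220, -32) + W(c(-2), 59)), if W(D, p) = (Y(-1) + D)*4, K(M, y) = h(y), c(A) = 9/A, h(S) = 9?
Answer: I*√13 ≈ 3.6056*I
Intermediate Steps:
K(M, y) = 9
W(D, p) = -4 + 4*D (W(D, p) = (-1 + D)*4 = -4 + 4*D)
√(K(220, -32) + W(c(-2), 59)) = √(9 + (-4 + 4*(9/(-2)))) = √(9 + (-4 + 4*(9*(-½)))) = √(9 + (-4 + 4*(-9/2))) = √(9 + (-4 - 18)) = √(9 - 22) = √(-13) = I*√13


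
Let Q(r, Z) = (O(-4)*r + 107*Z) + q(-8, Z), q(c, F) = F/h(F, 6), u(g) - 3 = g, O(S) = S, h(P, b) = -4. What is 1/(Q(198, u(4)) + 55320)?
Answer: 4/221101 ≈ 1.8091e-5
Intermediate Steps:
u(g) = 3 + g
q(c, F) = -F/4 (q(c, F) = F/(-4) = F*(-¼) = -F/4)
Q(r, Z) = -4*r + 427*Z/4 (Q(r, Z) = (-4*r + 107*Z) - Z/4 = -4*r + 427*Z/4)
1/(Q(198, u(4)) + 55320) = 1/((-4*198 + 427*(3 + 4)/4) + 55320) = 1/((-792 + (427/4)*7) + 55320) = 1/((-792 + 2989/4) + 55320) = 1/(-179/4 + 55320) = 1/(221101/4) = 4/221101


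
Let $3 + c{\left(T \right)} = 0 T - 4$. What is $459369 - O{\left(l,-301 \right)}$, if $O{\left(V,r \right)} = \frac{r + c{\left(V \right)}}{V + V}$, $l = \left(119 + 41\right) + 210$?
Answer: $\frac{84983342}{185} \approx 4.5937 \cdot 10^{5}$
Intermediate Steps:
$c{\left(T \right)} = -7$ ($c{\left(T \right)} = -3 - \left(4 + 0 T\right) = -3 + \left(0 - 4\right) = -3 - 4 = -7$)
$l = 370$ ($l = 160 + 210 = 370$)
$O{\left(V,r \right)} = \frac{-7 + r}{2 V}$ ($O{\left(V,r \right)} = \frac{r - 7}{V + V} = \frac{-7 + r}{2 V}$)
$459369 - O{\left(l,-301 \right)} = 459369 - \frac{-7 - 301}{2 \cdot 370} = 459369 - \frac{1}{2} \cdot \frac{1}{370} \left(-308\right) = 459369 - - \frac{77}{185} = 459369 + \frac{77}{185} = \frac{84983342}{185}$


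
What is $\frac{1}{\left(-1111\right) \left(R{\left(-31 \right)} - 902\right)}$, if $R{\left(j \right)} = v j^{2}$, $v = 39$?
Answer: $- \frac{1}{40637047} \approx -2.4608 \cdot 10^{-8}$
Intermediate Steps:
$R{\left(j \right)} = 39 j^{2}$
$\frac{1}{\left(-1111\right) \left(R{\left(-31 \right)} - 902\right)} = \frac{1}{\left(-1111\right) \left(39 \left(-31\right)^{2} - 902\right)} = \frac{1}{\left(-1111\right) \left(39 \cdot 961 - 902\right)} = \frac{1}{\left(-1111\right) \left(37479 - 902\right)} = \frac{1}{\left(-1111\right) 36577} = \frac{1}{-40637047} = - \frac{1}{40637047}$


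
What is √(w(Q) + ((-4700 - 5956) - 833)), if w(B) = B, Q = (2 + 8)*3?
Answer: I*√11459 ≈ 107.05*I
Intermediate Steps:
Q = 30 (Q = 10*3 = 30)
√(w(Q) + ((-4700 - 5956) - 833)) = √(30 + ((-4700 - 5956) - 833)) = √(30 + (-10656 - 833)) = √(30 - 11489) = √(-11459) = I*√11459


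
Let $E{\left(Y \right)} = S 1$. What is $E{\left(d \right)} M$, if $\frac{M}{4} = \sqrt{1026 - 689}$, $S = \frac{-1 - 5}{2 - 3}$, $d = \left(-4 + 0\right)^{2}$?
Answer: $24 \sqrt{337} \approx 440.58$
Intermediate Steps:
$d = 16$ ($d = \left(-4\right)^{2} = 16$)
$S = 6$ ($S = - \frac{6}{-1} = \left(-6\right) \left(-1\right) = 6$)
$M = 4 \sqrt{337}$ ($M = 4 \sqrt{1026 - 689} = 4 \sqrt{337} \approx 73.43$)
$E{\left(Y \right)} = 6$ ($E{\left(Y \right)} = 6 \cdot 1 = 6$)
$E{\left(d \right)} M = 6 \cdot 4 \sqrt{337} = 24 \sqrt{337}$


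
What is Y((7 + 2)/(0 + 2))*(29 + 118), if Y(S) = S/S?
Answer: 147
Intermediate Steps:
Y(S) = 1
Y((7 + 2)/(0 + 2))*(29 + 118) = 1*(29 + 118) = 1*147 = 147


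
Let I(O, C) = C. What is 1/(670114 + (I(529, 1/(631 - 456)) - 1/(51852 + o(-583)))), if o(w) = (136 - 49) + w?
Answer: 8987300/6022515603381 ≈ 1.4923e-6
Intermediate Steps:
o(w) = 87 + w
1/(670114 + (I(529, 1/(631 - 456)) - 1/(51852 + o(-583)))) = 1/(670114 + (1/(631 - 456) - 1/(51852 + (87 - 583)))) = 1/(670114 + (1/175 - 1/(51852 - 496))) = 1/(670114 + (1/175 - 1/51356)) = 1/(670114 + 51181/8987300) = 1/(6022515603381/8987300) = 8987300/6022515603381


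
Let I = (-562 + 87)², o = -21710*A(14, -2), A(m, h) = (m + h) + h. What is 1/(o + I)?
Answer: 1/8525 ≈ 0.00011730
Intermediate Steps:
A(m, h) = m + 2*h (A(m, h) = (h + m) + h = m + 2*h)
o = -217100 (o = -21710*(14 + 2*(-2)) = -21710*(14 - 4) = -21710*10 = -217100)
I = 225625 (I = (-475)² = 225625)
1/(o + I) = 1/(-217100 + 225625) = 1/8525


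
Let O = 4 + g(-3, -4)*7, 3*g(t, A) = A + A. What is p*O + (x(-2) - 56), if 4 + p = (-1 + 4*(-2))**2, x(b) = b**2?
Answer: -3544/3 ≈ -1181.3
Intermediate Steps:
g(t, A) = 2*A/3 (g(t, A) = (A + A)/3 = (2*A)/3 = 2*A/3)
O = -44/3 (O = 4 + ((2/3)*(-4))*7 = 4 - 8/3*7 = 4 - 56/3 = -44/3 ≈ -14.667)
p = 77 (p = -4 + (-1 + 4*(-2))**2 = -4 + (-1 - 8)**2 = -4 + (-9)**2 = -4 + 81 = 77)
p*O + (x(-2) - 56) = 77*(-44/3) + ((-2)**2 - 56) = -3388/3 + (4 - 56) = -3388/3 - 52 = -3544/3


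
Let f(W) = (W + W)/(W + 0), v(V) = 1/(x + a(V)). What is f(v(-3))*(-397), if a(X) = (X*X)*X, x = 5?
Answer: -794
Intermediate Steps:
a(X) = X**3 (a(X) = X**2*X = X**3)
v(V) = 1/(5 + V**3)
f(W) = 2 (f(W) = (2*W)/W = 2)
f(v(-3))*(-397) = 2*(-397) = -794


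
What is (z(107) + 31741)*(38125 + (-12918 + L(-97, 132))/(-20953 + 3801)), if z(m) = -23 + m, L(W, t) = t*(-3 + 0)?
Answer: 155309162075/128 ≈ 1.2134e+9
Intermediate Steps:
L(W, t) = -3*t (L(W, t) = t*(-3) = -3*t)
(z(107) + 31741)*(38125 + (-12918 + L(-97, 132))/(-20953 + 3801)) = ((-23 + 107) + 31741)*(38125 + (-12918 - 3*132)/(-20953 + 3801)) = (84 + 31741)*(38125 + (-12918 - 396)/(-17152)) = 31825*(38125 - 13314*(-1/17152)) = 31825*(38125 + 6657/8576) = 31825*(326966657/8576) = 155309162075/128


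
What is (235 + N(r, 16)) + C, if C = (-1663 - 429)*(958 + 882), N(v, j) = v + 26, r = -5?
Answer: -3849024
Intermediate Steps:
N(v, j) = 26 + v
C = -3849280 (C = -2092*1840 = -3849280)
(235 + N(r, 16)) + C = (235 + (26 - 5)) - 3849280 = (235 + 21) - 3849280 = 256 - 3849280 = -3849024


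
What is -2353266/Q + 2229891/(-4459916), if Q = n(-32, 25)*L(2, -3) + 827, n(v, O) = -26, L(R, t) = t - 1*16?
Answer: -10498314371667/5891549036 ≈ -1781.9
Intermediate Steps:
L(R, t) = -16 + t (L(R, t) = t - 16 = -16 + t)
Q = 1321 (Q = -26*(-16 - 3) + 827 = -26*(-19) + 827 = 494 + 827 = 1321)
-2353266/Q + 2229891/(-4459916) = -2353266/1321 + 2229891/(-4459916) = -2353266*1/1321 + 2229891*(-1/4459916) = -2353266/1321 - 2229891/4459916 = -10498314371667/5891549036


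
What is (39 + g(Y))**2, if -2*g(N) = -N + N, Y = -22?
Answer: 1521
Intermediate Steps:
g(N) = 0 (g(N) = -(-N + N)/2 = -1/2*0 = 0)
(39 + g(Y))**2 = (39 + 0)**2 = 39**2 = 1521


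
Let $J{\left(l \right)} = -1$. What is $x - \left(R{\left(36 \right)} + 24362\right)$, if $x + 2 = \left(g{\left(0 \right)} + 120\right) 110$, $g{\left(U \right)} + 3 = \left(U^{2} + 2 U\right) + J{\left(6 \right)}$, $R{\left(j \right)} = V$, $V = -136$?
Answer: $-11468$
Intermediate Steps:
$R{\left(j \right)} = -136$
$g{\left(U \right)} = -4 + U^{2} + 2 U$ ($g{\left(U \right)} = -3 - \left(1 - U^{2} - 2 U\right) = -3 + \left(-1 + U^{2} + 2 U\right) = -4 + U^{2} + 2 U$)
$x = 12758$ ($x = -2 + \left(\left(-4 + 0^{2} + 2 \cdot 0\right) + 120\right) 110 = -2 + \left(\left(-4 + 0 + 0\right) + 120\right) 110 = -2 + \left(-4 + 120\right) 110 = -2 + 116 \cdot 110 = -2 + 12760 = 12758$)
$x - \left(R{\left(36 \right)} + 24362\right) = 12758 - \left(-136 + 24362\right) = 12758 - 24226 = -11468$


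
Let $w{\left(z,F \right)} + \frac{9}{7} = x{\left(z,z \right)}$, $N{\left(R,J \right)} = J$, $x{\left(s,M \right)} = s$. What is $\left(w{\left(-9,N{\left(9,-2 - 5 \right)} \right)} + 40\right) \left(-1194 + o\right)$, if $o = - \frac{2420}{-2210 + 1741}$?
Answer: $- \frac{115973728}{3283} \approx -35326.0$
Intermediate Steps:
$w{\left(z,F \right)} = - \frac{9}{7} + z$
$o = \frac{2420}{469}$ ($o = - \frac{2420}{-469} = \left(-2420\right) \left(- \frac{1}{469}\right) = \frac{2420}{469} \approx 5.1599$)
$\left(w{\left(-9,N{\left(9,-2 - 5 \right)} \right)} + 40\right) \left(-1194 + o\right) = \left(\left(- \frac{9}{7} - 9\right) + 40\right) \left(-1194 + \frac{2420}{469}\right) = \left(- \frac{72}{7} + 40\right) \left(- \frac{557566}{469}\right) = \frac{208}{7} \left(- \frac{557566}{469}\right) = - \frac{115973728}{3283}$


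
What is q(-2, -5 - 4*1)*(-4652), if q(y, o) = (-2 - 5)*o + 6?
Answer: -320988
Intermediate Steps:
q(y, o) = 6 - 7*o (q(y, o) = -7*o + 6 = 6 - 7*o)
q(-2, -5 - 4*1)*(-4652) = (6 - 7*(-5 - 4*1))*(-4652) = (6 - 7*(-5 - 4))*(-4652) = (6 - 7*(-9))*(-4652) = (6 + 63)*(-4652) = 69*(-4652) = -320988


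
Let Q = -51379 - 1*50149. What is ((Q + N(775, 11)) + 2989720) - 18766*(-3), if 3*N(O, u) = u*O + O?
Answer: 2947590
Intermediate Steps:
Q = -101528 (Q = -51379 - 50149 = -101528)
N(O, u) = O/3 + O*u/3 (N(O, u) = (u*O + O)/3 = (O*u + O)/3 = (O + O*u)/3 = O/3 + O*u/3)
((Q + N(775, 11)) + 2989720) - 18766*(-3) = ((-101528 + (⅓)*775*(1 + 11)) + 2989720) - 18766*(-3) = ((-101528 + (⅓)*775*12) + 2989720) + 56298 = ((-101528 + 3100) + 2989720) + 56298 = (-98428 + 2989720) + 56298 = 2891292 + 56298 = 2947590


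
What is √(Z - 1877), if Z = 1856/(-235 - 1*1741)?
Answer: 3*I*√12730133/247 ≈ 43.335*I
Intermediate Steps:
Z = -232/247 (Z = 1856/(-235 - 1741) = 1856/(-1976) = 1856*(-1/1976) = -232/247 ≈ -0.93927)
√(Z - 1877) = √(-232/247 - 1877) = √(-463851/247) = 3*I*√12730133/247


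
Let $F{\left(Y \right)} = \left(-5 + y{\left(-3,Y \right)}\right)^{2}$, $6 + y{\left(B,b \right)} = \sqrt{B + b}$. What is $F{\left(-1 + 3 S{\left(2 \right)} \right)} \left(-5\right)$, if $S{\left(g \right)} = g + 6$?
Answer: $-705 + 220 \sqrt{5} \approx -213.06$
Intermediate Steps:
$S{\left(g \right)} = 6 + g$
$y{\left(B,b \right)} = -6 + \sqrt{B + b}$
$F{\left(Y \right)} = \left(-11 + \sqrt{-3 + Y}\right)^{2}$ ($F{\left(Y \right)} = \left(-5 + \left(-6 + \sqrt{-3 + Y}\right)\right)^{2} = \left(-11 + \sqrt{-3 + Y}\right)^{2}$)
$F{\left(-1 + 3 S{\left(2 \right)} \right)} \left(-5\right) = \left(-11 + \sqrt{-3 - \left(1 - 3 \left(6 + 2\right)\right)}\right)^{2} \left(-5\right) = \left(-11 + \sqrt{-3 + \left(-1 + 3 \cdot 8\right)}\right)^{2} \left(-5\right) = \left(-11 + \sqrt{-3 + \left(-1 + 24\right)}\right)^{2} \left(-5\right) = \left(-11 + \sqrt{-3 + 23}\right)^{2} \left(-5\right) = \left(-11 + \sqrt{20}\right)^{2} \left(-5\right) = \left(-11 + 2 \sqrt{5}\right)^{2} \left(-5\right) = - 5 \left(-11 + 2 \sqrt{5}\right)^{2}$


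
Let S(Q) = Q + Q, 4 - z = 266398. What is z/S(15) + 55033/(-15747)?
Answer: -699426218/78735 ≈ -8883.3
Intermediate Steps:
z = -266394 (z = 4 - 1*266398 = 4 - 266398 = -266394)
S(Q) = 2*Q
z/S(15) + 55033/(-15747) = -266394/(2*15) + 55033/(-15747) = -266394/30 + 55033*(-1/15747) = -266394*1/30 - 55033/15747 = -44399/5 - 55033/15747 = -699426218/78735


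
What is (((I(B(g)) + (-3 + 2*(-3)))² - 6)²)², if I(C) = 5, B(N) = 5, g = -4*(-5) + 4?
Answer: 10000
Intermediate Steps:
g = 24 (g = 20 + 4 = 24)
(((I(B(g)) + (-3 + 2*(-3)))² - 6)²)² = (((5 + (-3 + 2*(-3)))² - 6)²)² = (((5 + (-3 - 6))² - 6)²)² = (((5 - 9)² - 6)²)² = (((-4)² - 6)²)² = ((16 - 6)²)² = (10²)² = 100² = 10000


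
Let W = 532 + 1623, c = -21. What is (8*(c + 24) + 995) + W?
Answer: 3174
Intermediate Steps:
W = 2155
(8*(c + 24) + 995) + W = (8*(-21 + 24) + 995) + 2155 = (8*3 + 995) + 2155 = (24 + 995) + 2155 = 1019 + 2155 = 3174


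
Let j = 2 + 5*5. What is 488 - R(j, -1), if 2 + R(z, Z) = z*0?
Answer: 490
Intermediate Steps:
j = 27 (j = 2 + 25 = 27)
R(z, Z) = -2 (R(z, Z) = -2 + z*0 = -2 + 0 = -2)
488 - R(j, -1) = 488 - 1*(-2) = 488 + 2 = 490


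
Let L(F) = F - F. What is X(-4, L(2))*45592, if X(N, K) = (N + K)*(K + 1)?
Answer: -182368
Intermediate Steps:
L(F) = 0
X(N, K) = (1 + K)*(K + N) (X(N, K) = (K + N)*(1 + K) = (1 + K)*(K + N))
X(-4, L(2))*45592 = (0 - 4 + 0² + 0*(-4))*45592 = (0 - 4 + 0 + 0)*45592 = -4*45592 = -182368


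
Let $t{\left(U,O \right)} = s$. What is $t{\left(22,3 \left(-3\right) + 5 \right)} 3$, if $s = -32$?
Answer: $-96$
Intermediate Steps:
$t{\left(U,O \right)} = -32$
$t{\left(22,3 \left(-3\right) + 5 \right)} 3 = \left(-32\right) 3 = -96$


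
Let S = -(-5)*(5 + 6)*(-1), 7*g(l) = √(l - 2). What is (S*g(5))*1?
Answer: -55*√3/7 ≈ -13.609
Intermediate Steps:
g(l) = √(-2 + l)/7 (g(l) = √(l - 2)/7 = √(-2 + l)/7)
S = -55 (S = -(-5)*11*(-1) = -1*(-55)*(-1) = 55*(-1) = -55)
(S*g(5))*1 = -55*√(-2 + 5)/7*1 = -55*√3/7*1 = -55*√3/7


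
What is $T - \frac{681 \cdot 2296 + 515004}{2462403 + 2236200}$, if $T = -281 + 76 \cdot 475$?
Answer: $\frac{8014151537}{223743} \approx 35819.0$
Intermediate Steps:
$T = 35819$ ($T = -281 + 36100 = 35819$)
$T - \frac{681 \cdot 2296 + 515004}{2462403 + 2236200} = 35819 - \frac{681 \cdot 2296 + 515004}{2462403 + 2236200} = 35819 - \frac{1563576 + 515004}{4698603} = 35819 - 2078580 \cdot \frac{1}{4698603} = 35819 - \frac{98980}{223743} = \frac{8014151537}{223743}$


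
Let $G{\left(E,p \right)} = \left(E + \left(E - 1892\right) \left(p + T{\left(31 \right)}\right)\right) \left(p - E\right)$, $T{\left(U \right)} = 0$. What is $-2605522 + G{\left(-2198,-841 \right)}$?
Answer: $4662071122$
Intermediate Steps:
$G{\left(E,p \right)} = \left(E + p \left(-1892 + E\right)\right) \left(p - E\right)$ ($G{\left(E,p \right)} = \left(E + \left(E - 1892\right) \left(p + 0\right)\right) \left(p - E\right) = \left(E + \left(-1892 + E\right) p\right) \left(p - E\right) = \left(E + p \left(-1892 + E\right)\right) \left(p - E\right)$)
$-2605522 + G{\left(-2198,-841 \right)} = -2605522 - \left(4831204 - 4063042564 - 3499244574 + 2892779290\right) = -2605522 - \left(-601634080 - 4063042564\right) = -2605522 - -4664676644 = -2605522 + 4664676644 = 4662071122$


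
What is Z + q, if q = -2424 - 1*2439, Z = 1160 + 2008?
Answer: -1695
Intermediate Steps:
Z = 3168
q = -4863 (q = -2424 - 2439 = -4863)
Z + q = 3168 - 4863 = -1695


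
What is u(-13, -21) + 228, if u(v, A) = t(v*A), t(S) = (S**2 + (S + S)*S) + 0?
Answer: 223815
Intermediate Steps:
t(S) = 3*S**2 (t(S) = (S**2 + (2*S)*S) + 0 = (S**2 + 2*S**2) + 0 = 3*S**2 + 0 = 3*S**2)
u(v, A) = 3*A**2*v**2 (u(v, A) = 3*(v*A)**2 = 3*(A*v)**2 = 3*(A**2*v**2) = 3*A**2*v**2)
u(-13, -21) + 228 = 3*(-21)**2*(-13)**2 + 228 = 3*441*169 + 228 = 223587 + 228 = 223815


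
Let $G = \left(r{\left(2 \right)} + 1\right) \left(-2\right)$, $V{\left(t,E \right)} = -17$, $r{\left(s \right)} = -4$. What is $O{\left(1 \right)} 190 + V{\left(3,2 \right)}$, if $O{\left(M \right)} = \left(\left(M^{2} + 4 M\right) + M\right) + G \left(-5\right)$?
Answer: $-4577$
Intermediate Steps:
$G = 6$ ($G = \left(-4 + 1\right) \left(-2\right) = \left(-3\right) \left(-2\right) = 6$)
$O{\left(M \right)} = -30 + M^{2} + 5 M$ ($O{\left(M \right)} = \left(\left(M^{2} + 4 M\right) + M\right) + 6 \left(-5\right) = \left(M^{2} + 5 M\right) - 30 = -30 + M^{2} + 5 M$)
$O{\left(1 \right)} 190 + V{\left(3,2 \right)} = \left(-30 + 1^{2} + 5 \cdot 1\right) 190 - 17 = \left(-30 + 1 + 5\right) 190 - 17 = \left(-24\right) 190 - 17 = -4560 - 17 = -4577$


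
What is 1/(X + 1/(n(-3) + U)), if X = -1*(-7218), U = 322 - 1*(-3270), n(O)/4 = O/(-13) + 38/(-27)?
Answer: 1259140/9088472871 ≈ 0.00013854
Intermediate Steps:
n(O) = -152/27 - 4*O/13 (n(O) = 4*(O/(-13) + 38/(-27)) = 4*(O*(-1/13) + 38*(-1/27)) = 4*(-O/13 - 38/27) = 4*(-38/27 - O/13) = -152/27 - 4*O/13)
U = 3592 (U = 322 + 3270 = 3592)
X = 7218
1/(X + 1/(n(-3) + U)) = 1/(7218 + 1/((-152/27 - 4/13*(-3)) + 3592)) = 1/(7218 + 1/((-152/27 + 12/13) + 3592)) = 1/(7218 + 1/(-1652/351 + 3592)) = 1/(7218 + 1/(1259140/351)) = 1/(7218 + 351/1259140) = 1/(9088472871/1259140) = 1259140/9088472871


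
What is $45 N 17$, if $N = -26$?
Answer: $-19890$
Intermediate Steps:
$45 N 17 = 45 \left(-26\right) 17 = \left(-1170\right) 17 = -19890$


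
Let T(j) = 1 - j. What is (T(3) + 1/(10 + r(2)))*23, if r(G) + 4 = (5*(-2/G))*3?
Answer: -437/9 ≈ -48.556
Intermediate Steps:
r(G) = -4 - 30/G (r(G) = -4 + (5*(-2/G))*3 = -4 - 10/G*3 = -4 - 30/G)
(T(3) + 1/(10 + r(2)))*23 = ((1 - 1*3) + 1/(10 + (-4 - 30/2)))*23 = ((1 - 3) + 1/(10 + (-4 - 30*½)))*23 = (-2 + 1/(10 + (-4 - 15)))*23 = (-2 + 1/(10 - 19))*23 = (-2 + 1/(-9))*23 = (-2 - ⅑)*23 = -19/9*23 = -437/9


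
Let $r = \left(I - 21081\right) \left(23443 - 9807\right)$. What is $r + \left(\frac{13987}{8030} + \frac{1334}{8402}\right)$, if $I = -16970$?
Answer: $- \frac{17503354651811683}{33734030} \approx -5.1886 \cdot 10^{8}$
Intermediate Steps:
$r = -518863436$ ($r = \left(-16970 - 21081\right) \left(23443 - 9807\right) = \left(-38051\right) 13636 = -518863436$)
$r + \left(\frac{13987}{8030} + \frac{1334}{8402}\right) = -518863436 + \left(\frac{13987}{8030} + \frac{1334}{8402}\right) = -518863436 + \left(13987 \cdot \frac{1}{8030} + 1334 \cdot \frac{1}{8402}\right) = -518863436 + \left(\frac{13987}{8030} + \frac{667}{4201}\right) = -518863436 + \frac{64115397}{33734030} = - \frac{17503354651811683}{33734030}$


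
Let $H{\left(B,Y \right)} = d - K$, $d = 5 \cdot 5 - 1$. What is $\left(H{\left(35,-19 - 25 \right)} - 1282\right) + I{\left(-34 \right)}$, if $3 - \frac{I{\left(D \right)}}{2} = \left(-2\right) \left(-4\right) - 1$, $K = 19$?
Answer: $-1285$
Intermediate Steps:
$d = 24$ ($d = 25 - 1 = 24$)
$I{\left(D \right)} = -8$ ($I{\left(D \right)} = 6 - 2 \left(\left(-2\right) \left(-4\right) - 1\right) = 6 - 2 \left(8 - 1\right) = 6 - 14 = -8$)
$H{\left(B,Y \right)} = 5$ ($H{\left(B,Y \right)} = 24 - 19 = 5$)
$\left(H{\left(35,-19 - 25 \right)} - 1282\right) + I{\left(-34 \right)} = \left(5 - 1282\right) - 8 = -1277 - 8 = -1285$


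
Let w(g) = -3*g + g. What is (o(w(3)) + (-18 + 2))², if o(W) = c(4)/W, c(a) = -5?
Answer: 8281/36 ≈ 230.03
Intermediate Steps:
w(g) = -2*g
o(W) = -5/W
(o(w(3)) + (-18 + 2))² = (-5/((-2*3)) + (-18 + 2))² = (-5/(-6) - 16)² = (-5*(-⅙) - 16)² = (⅚ - 16)² = (-91/6)² = 8281/36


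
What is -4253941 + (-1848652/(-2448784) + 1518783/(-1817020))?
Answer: -45499678338720807/10695888230 ≈ -4.2539e+6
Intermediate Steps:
-4253941 + (-1848652/(-2448784) + 1518783/(-1817020)) = -4253941 + (-1848652*(-1/2448784) + 1518783*(-1/1817020)) = -4253941 + (35551/47092 - 1518783/1817020) = -4253941 - 865706377/10695888230 = -45499678338720807/10695888230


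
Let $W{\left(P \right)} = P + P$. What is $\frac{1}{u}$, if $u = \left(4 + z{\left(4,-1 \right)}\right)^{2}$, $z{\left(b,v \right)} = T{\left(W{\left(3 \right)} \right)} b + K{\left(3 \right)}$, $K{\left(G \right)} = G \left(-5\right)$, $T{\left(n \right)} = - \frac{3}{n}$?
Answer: $\frac{1}{169} \approx 0.0059172$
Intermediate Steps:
$W{\left(P \right)} = 2 P$
$K{\left(G \right)} = - 5 G$
$z{\left(b,v \right)} = -15 - \frac{b}{2}$ ($z{\left(b,v \right)} = - \frac{3}{2 \cdot 3} b - 15 = - \frac{3}{6} b - 15 = \left(-3\right) \frac{1}{6} b - 15 = - \frac{b}{2} - 15 = -15 - \frac{b}{2}$)
$u = 169$ ($u = \left(4 - 17\right)^{2} = \left(-13\right)^{2} = 169$)
$\frac{1}{u} = \frac{1}{169}$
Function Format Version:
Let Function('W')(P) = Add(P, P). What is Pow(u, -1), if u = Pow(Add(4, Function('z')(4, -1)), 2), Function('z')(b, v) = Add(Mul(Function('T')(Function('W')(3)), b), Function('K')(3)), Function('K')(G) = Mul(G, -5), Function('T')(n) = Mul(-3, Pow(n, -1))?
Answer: Rational(1, 169) ≈ 0.0059172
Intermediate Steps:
Function('W')(P) = Mul(2, P)
Function('K')(G) = Mul(-5, G)
Function('z')(b, v) = Add(-15, Mul(Rational(-1, 2), b)) (Function('z')(b, v) = Add(Mul(Mul(-3, Pow(Mul(2, 3), -1)), b), Mul(-5, 3)) = Add(Mul(Mul(-3, Pow(6, -1)), b), -15) = Add(Mul(Mul(-3, Rational(1, 6)), b), -15) = Add(Mul(Rational(-1, 2), b), -15) = Add(-15, Mul(Rational(-1, 2), b)))
u = 169 (u = Pow(Add(4, Add(-15, Mul(Rational(-1, 2), 4))), 2) = Pow(Add(4, Add(-15, -2)), 2) = Pow(Add(4, -17), 2) = Pow(-13, 2) = 169)
Pow(u, -1) = Pow(169, -1) = Rational(1, 169)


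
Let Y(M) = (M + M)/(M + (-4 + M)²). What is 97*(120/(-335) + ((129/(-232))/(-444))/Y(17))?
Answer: -1332892035/39108704 ≈ -34.082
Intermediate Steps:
Y(M) = 2*M/(M + (-4 + M)²) (Y(M) = (2*M)/(M + (-4 + M)²) = 2*M/(M + (-4 + M)²))
97*(120/(-335) + ((129/(-232))/(-444))/Y(17)) = 97*(120/(-335) + ((129/(-232))/(-444))/((2*17/(17 + (-4 + 17)²)))) = 97*(120*(-1/335) + ((129*(-1/232))*(-1/444))/((2*17/(17 + 13²)))) = 97*(-24/67 + (-129/232*(-1/444))/((2*17/(17 + 169)))) = 97*(-24/67 + 43/(34336*((2*17/186)))) = 97*(-24/67 + 43/(34336*((2*17*(1/186))))) = 97*(-24/67 + 43/(34336*(17/93))) = 97*(-24/67 + (43/34336)*(93/17)) = 97*(-24/67 + 3999/583712) = 97*(-13741155/39108704) = -1332892035/39108704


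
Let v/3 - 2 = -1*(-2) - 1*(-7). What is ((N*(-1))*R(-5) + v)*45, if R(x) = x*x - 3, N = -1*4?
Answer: 5445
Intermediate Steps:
N = -4
R(x) = -3 + x² (R(x) = x² - 3 = -3 + x²)
v = 33 (v = 6 + 3*(-1*(-2) - 1*(-7)) = 6 + 3*(2 + 7) = 6 + 3*9 = 6 + 27 = 33)
((N*(-1))*R(-5) + v)*45 = ((-4*(-1))*(-3 + (-5)²) + 33)*45 = (4*(-3 + 25) + 33)*45 = (4*22 + 33)*45 = (88 + 33)*45 = 121*45 = 5445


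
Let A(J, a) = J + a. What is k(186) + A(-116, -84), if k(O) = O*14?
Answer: 2404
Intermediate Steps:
k(O) = 14*O
k(186) + A(-116, -84) = 14*186 + (-116 - 84) = 2604 - 200 = 2404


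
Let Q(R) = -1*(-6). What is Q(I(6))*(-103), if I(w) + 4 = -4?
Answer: -618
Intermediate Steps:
I(w) = -8 (I(w) = -4 - 4 = -8)
Q(R) = 6
Q(I(6))*(-103) = 6*(-103) = -618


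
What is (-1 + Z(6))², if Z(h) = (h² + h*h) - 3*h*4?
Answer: 1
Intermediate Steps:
Z(h) = -12*h + 2*h² (Z(h) = (h² + h²) - 12*h = 2*h² - 12*h = -12*h + 2*h²)
(-1 + Z(6))² = (-1 + 2*6*(-6 + 6))² = (-1 + 2*6*0)² = (-1 + 0)² = (-1)² = 1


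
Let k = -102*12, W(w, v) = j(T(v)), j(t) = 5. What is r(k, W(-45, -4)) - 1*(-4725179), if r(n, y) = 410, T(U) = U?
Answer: 4725589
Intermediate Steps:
W(w, v) = 5
k = -1224
r(k, W(-45, -4)) - 1*(-4725179) = 410 - 1*(-4725179) = 410 + 4725179 = 4725589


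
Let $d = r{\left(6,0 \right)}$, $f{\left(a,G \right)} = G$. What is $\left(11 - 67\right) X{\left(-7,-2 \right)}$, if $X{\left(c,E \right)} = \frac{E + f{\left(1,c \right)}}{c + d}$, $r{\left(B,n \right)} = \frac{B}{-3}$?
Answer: $-56$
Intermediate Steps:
$r{\left(B,n \right)} = - \frac{B}{3}$ ($r{\left(B,n \right)} = B \left(- \frac{1}{3}\right) = - \frac{B}{3}$)
$d = -2$ ($d = \left(- \frac{1}{3}\right) 6 = -2$)
$X{\left(c,E \right)} = \frac{E + c}{-2 + c}$ ($X{\left(c,E \right)} = \frac{E + c}{c - 2} = \frac{E + c}{-2 + c}$)
$\left(11 - 67\right) X{\left(-7,-2 \right)} = \left(11 - 67\right) \frac{-2 - 7}{-2 - 7} = - 56 \frac{1}{-9} \left(-9\right) = - 56 \left(\left(- \frac{1}{9}\right) \left(-9\right)\right) = \left(-56\right) 1 = -56$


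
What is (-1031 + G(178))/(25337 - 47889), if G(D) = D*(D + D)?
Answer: -62337/22552 ≈ -2.7641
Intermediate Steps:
G(D) = 2*D**2 (G(D) = D*(2*D) = 2*D**2)
(-1031 + G(178))/(25337 - 47889) = (-1031 + 2*178**2)/(25337 - 47889) = (-1031 + 2*31684)/(-22552) = (-1031 + 63368)*(-1/22552) = 62337*(-1/22552) = -62337/22552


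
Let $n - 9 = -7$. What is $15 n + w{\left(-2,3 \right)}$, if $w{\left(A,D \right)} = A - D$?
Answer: $25$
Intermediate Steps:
$n = 2$ ($n = 9 - 7 = 2$)
$15 n + w{\left(-2,3 \right)} = 15 \cdot 2 - 5 = 30 - 5 = 25$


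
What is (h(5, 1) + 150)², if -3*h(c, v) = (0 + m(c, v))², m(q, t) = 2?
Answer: 198916/9 ≈ 22102.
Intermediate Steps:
h(c, v) = -4/3 (h(c, v) = -(0 + 2)²/3 = -⅓*2² = -⅓*4 = -4/3)
(h(5, 1) + 150)² = (-4/3 + 150)² = (446/3)² = 198916/9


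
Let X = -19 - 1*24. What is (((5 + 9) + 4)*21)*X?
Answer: -16254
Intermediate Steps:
X = -43 (X = -19 - 24 = -43)
(((5 + 9) + 4)*21)*X = (((5 + 9) + 4)*21)*(-43) = ((14 + 4)*21)*(-43) = (18*21)*(-43) = 378*(-43) = -16254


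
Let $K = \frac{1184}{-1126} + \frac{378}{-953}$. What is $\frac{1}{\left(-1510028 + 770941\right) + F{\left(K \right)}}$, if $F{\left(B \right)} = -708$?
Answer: $- \frac{1}{739795} \approx -1.3517 \cdot 10^{-6}$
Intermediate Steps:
$K = - \frac{776990}{536539}$ ($K = 1184 \left(- \frac{1}{1126}\right) + 378 \left(- \frac{1}{953}\right) = - \frac{592}{563} - \frac{378}{953} = - \frac{776990}{536539} \approx -1.4482$)
$\frac{1}{\left(-1510028 + 770941\right) + F{\left(K \right)}} = \frac{1}{\left(-1510028 + 770941\right) - 708} = \frac{1}{-739087 - 708} = \frac{1}{-739795} = - \frac{1}{739795}$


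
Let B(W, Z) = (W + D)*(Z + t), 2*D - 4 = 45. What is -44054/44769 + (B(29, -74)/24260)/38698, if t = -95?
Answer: -82717787653667/84059481372240 ≈ -0.98404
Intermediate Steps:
D = 49/2 (D = 2 + (½)*45 = 2 + 45/2 = 49/2 ≈ 24.500)
B(W, Z) = (-95 + Z)*(49/2 + W) (B(W, Z) = (W + 49/2)*(Z - 95) = (49/2 + W)*(-95 + Z) = (-95 + Z)*(49/2 + W))
-44054/44769 + (B(29, -74)/24260)/38698 = -44054/44769 + ((-4655/2 - 95*29 + (49/2)*(-74) + 29*(-74))/24260)/38698 = -44054*1/44769 + ((-4655/2 - 2755 - 1813 - 2146)*(1/24260))*(1/38698) = -44054/44769 - 18083/2*1/24260*(1/38698) = -44054/44769 - 18083/48520*1/38698 = -44054/44769 - 18083/1877626960 = -82717787653667/84059481372240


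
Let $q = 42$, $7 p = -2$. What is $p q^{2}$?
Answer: $-504$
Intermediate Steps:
$p = - \frac{2}{7}$ ($p = \frac{1}{7} \left(-2\right) = - \frac{2}{7} \approx -0.28571$)
$p q^{2} = - \frac{2 \cdot 42^{2}}{7} = \left(- \frac{2}{7}\right) 1764 = -504$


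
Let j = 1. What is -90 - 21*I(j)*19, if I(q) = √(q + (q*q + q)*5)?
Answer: -90 - 399*√11 ≈ -1413.3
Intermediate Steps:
I(q) = √(5*q² + 6*q) (I(q) = √(q + (q² + q)*5) = √(q + (q + q²)*5) = √(q + (5*q + 5*q²)) = √(5*q² + 6*q))
-90 - 21*I(j)*19 = -90 - 21*√(6 + 5*1)*19 = -90 - 21*√(6 + 5)*19 = -90 - 21*√11*19 = -90 - 399*√11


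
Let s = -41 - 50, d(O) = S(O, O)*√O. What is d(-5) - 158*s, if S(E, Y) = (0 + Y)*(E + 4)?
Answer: 14378 + 5*I*√5 ≈ 14378.0 + 11.18*I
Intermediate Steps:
S(E, Y) = Y*(4 + E)
d(O) = O^(3/2)*(4 + O) (d(O) = (O*(4 + O))*√O = O^(3/2)*(4 + O))
s = -91
d(-5) - 158*s = (-5)^(3/2)*(4 - 5) - 158*(-91) = -5*I*√5*(-1) + 14378 = 5*I*√5 + 14378 = 14378 + 5*I*√5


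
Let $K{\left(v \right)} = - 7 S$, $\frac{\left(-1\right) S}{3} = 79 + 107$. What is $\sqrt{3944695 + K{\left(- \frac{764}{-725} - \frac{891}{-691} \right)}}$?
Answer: $\sqrt{3948601} \approx 1987.1$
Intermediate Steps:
$S = -558$ ($S = - 3 \left(79 + 107\right) = \left(-3\right) 186 = -558$)
$K{\left(v \right)} = 3906$ ($K{\left(v \right)} = \left(-7\right) \left(-558\right) = 3906$)
$\sqrt{3944695 + K{\left(- \frac{764}{-725} - \frac{891}{-691} \right)}} = \sqrt{3944695 + 3906} = \sqrt{3948601}$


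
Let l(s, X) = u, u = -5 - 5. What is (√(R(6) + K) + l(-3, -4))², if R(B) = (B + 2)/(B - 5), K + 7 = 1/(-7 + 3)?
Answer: (20 - √3)²/4 ≈ 83.429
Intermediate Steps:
K = -29/4 (K = -7 + 1/(-7 + 3) = -7 + 1/(-4) = -7 - ¼ = -29/4 ≈ -7.2500)
u = -10
l(s, X) = -10
R(B) = (2 + B)/(-5 + B)
(√(R(6) + K) + l(-3, -4))² = (√((2 + 6)/(-5 + 6) - 29/4) - 10)² = (√(8/1 - 29/4) - 10)² = (√(1*8 - 29/4) - 10)² = (√(8 - 29/4) - 10)² = (√(¾) - 10)² = (√3/2 - 10)² = (-10 + √3/2)²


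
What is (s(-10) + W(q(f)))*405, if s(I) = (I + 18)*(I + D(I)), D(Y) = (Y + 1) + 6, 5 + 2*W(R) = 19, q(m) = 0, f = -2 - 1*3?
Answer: -39285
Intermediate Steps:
f = -5 (f = -2 - 3 = -5)
W(R) = 7 (W(R) = -5/2 + (½)*19 = -5/2 + 19/2 = 7)
D(Y) = 7 + Y (D(Y) = (1 + Y) + 6 = 7 + Y)
s(I) = (7 + 2*I)*(18 + I) (s(I) = (I + 18)*(I + (7 + I)) = (18 + I)*(7 + 2*I) = (7 + 2*I)*(18 + I))
(s(-10) + W(q(f)))*405 = ((126 + 2*(-10)² + 43*(-10)) + 7)*405 = ((126 + 2*100 - 430) + 7)*405 = ((126 + 200 - 430) + 7)*405 = (-104 + 7)*405 = -97*405 = -39285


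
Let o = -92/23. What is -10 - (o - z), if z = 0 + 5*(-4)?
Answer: -26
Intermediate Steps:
z = -20 (z = 0 - 20 = -20)
o = -4 (o = -92*1/23 = -4)
-10 - (o - z) = -10 - (-4 - 1*(-20)) = -10 - (-4 + 20) = -10 - 1*16 = -10 - 16 = -26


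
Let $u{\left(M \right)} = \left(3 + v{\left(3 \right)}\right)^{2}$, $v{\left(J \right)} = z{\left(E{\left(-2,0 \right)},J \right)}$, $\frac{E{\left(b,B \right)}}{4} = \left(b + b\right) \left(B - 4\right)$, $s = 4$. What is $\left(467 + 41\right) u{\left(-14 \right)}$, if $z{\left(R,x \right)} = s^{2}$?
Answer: $183388$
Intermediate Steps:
$E{\left(b,B \right)} = 8 b \left(-4 + B\right)$ ($E{\left(b,B \right)} = 4 \left(b + b\right) \left(B - 4\right) = 4 \cdot 2 b \left(-4 + B\right) = 8 b \left(-4 + B\right)$)
$z{\left(R,x \right)} = 16$ ($z{\left(R,x \right)} = 4^{2} = 16$)
$v{\left(J \right)} = 16$
$u{\left(M \right)} = 361$ ($u{\left(M \right)} = \left(3 + 16\right)^{2} = 19^{2} = 361$)
$\left(467 + 41\right) u{\left(-14 \right)} = \left(467 + 41\right) 361 = 508 \cdot 361 = 183388$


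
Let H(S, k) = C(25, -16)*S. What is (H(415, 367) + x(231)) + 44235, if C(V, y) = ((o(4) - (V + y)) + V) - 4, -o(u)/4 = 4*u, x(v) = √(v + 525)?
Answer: 22655 + 6*√21 ≈ 22683.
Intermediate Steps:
x(v) = √(525 + v)
o(u) = -16*u
C(V, y) = -68 - y (C(V, y) = ((-16*4 - (V + y)) + V) - 4 = ((-64 + (-V - y)) + V) - 4 = ((-64 - V - y) + V) - 4 = (-64 - y) - 4 = -68 - y)
H(S, k) = -52*S (H(S, k) = (-68 - 1*(-16))*S = (-68 + 16)*S = -52*S)
(H(415, 367) + x(231)) + 44235 = (-52*415 + √(525 + 231)) + 44235 = (-21580 + √756) + 44235 = (-21580 + 6*√21) + 44235 = 22655 + 6*√21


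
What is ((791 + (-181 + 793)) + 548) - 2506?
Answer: -555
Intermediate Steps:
((791 + (-181 + 793)) + 548) - 2506 = ((791 + 612) + 548) - 2506 = (1403 + 548) - 2506 = 1951 - 2506 = -555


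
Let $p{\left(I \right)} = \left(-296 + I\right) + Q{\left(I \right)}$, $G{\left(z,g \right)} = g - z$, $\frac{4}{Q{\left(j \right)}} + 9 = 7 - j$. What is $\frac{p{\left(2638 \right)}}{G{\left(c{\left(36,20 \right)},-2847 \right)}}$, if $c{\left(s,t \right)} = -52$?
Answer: $- \frac{1545719}{1844700} \approx -0.83792$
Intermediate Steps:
$Q{\left(j \right)} = \frac{4}{-2 - j}$ ($Q{\left(j \right)} = \frac{4}{-9 - \left(-7 + j\right)} = \frac{4}{-2 - j}$)
$p{\left(I \right)} = -296 + I - \frac{4}{2 + I}$ ($p{\left(I \right)} = \left(-296 + I\right) - \frac{4}{2 + I} = -296 + I - \frac{4}{2 + I}$)
$\frac{p{\left(2638 \right)}}{G{\left(c{\left(36,20 \right)},-2847 \right)}} = \frac{\frac{1}{2 + 2638} \left(-4 + \left(-296 + 2638\right) \left(2 + 2638\right)\right)}{-2847 - -52} = \frac{\frac{1}{2640} \left(-4 + 2342 \cdot 2640\right)}{-2847 + 52} = \frac{\frac{1}{2640} \left(-4 + 6182880\right)}{-2795} = \frac{1}{2640} \cdot 6182876 \left(- \frac{1}{2795}\right) = \frac{1545719}{660} \left(- \frac{1}{2795}\right) = - \frac{1545719}{1844700}$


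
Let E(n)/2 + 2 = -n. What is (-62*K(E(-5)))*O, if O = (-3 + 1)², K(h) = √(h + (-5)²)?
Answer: -248*√31 ≈ -1380.8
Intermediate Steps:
E(n) = -4 - 2*n (E(n) = -4 + 2*(-n) = -4 - 2*n)
K(h) = √(25 + h) (K(h) = √(h + 25) = √(25 + h))
O = 4 (O = (-2)² = 4)
(-62*K(E(-5)))*O = -62*√(25 + (-4 - 2*(-5)))*4 = -62*√(25 + (-4 + 10))*4 = -62*√(25 + 6)*4 = -62*√31*4 = -248*√31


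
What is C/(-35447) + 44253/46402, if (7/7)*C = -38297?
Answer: 3345693485/1644811694 ≈ 2.0341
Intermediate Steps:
C = -38297
C/(-35447) + 44253/46402 = -38297/(-35447) + 44253/46402 = -38297*(-1/35447) + 44253*(1/46402) = 38297/35447 + 44253/46402 = 3345693485/1644811694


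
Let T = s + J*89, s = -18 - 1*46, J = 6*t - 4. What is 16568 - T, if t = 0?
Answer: 16988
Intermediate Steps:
J = -4 (J = 6*0 - 4 = 0 - 4 = -4)
s = -64 (s = -18 - 46 = -64)
T = -420 (T = -64 - 4*89 = -64 - 356 = -420)
16568 - T = 16568 - 1*(-420) = 16568 + 420 = 16988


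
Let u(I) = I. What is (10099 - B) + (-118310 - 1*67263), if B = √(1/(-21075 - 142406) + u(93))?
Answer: -175474 - 2*√621380327773/163481 ≈ -1.7548e+5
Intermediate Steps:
B = 2*√621380327773/163481 (B = √(1/(-21075 - 142406) + 93) = √(1/(-163481) + 93) = √(-1/163481 + 93) = √(15203732/163481) = 2*√621380327773/163481 ≈ 9.6436)
(10099 - B) + (-118310 - 1*67263) = (10099 - 2*√621380327773/163481) + (-118310 - 1*67263) = (10099 - 2*√621380327773/163481) + (-118310 - 67263) = (10099 - 2*√621380327773/163481) - 185573 = -175474 - 2*√621380327773/163481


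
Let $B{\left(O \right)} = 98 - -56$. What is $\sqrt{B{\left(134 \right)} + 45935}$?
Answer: $9 \sqrt{569} \approx 214.68$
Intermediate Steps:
$B{\left(O \right)} = 154$ ($B{\left(O \right)} = 98 + 56 = 154$)
$\sqrt{B{\left(134 \right)} + 45935} = \sqrt{154 + 45935} = \sqrt{46089} = 9 \sqrt{569}$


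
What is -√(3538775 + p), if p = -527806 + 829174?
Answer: -√3840143 ≈ -1959.6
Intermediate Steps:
p = 301368
-√(3538775 + p) = -√(3538775 + 301368) = -√3840143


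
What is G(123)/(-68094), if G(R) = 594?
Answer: -11/1261 ≈ -0.0087232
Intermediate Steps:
G(123)/(-68094) = 594/(-68094) = 594*(-1/68094) = -11/1261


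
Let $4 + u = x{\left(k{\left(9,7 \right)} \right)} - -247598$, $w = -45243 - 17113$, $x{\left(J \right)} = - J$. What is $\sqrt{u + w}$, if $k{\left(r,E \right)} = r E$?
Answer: $15 \sqrt{823} \approx 430.32$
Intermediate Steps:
$k{\left(r,E \right)} = E r$
$w = -62356$ ($w = -45243 - 17113 = -62356$)
$u = 247531$ ($u = -4 - \left(-247598 + 7 \cdot 9\right) = -4 + \left(\left(-1\right) 63 + 247598\right) = -4 + \left(-63 + 247598\right) = -4 + 247535 = 247531$)
$\sqrt{u + w} = \sqrt{247531 - 62356} = \sqrt{185175} = 15 \sqrt{823}$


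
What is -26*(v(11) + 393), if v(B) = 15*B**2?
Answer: -57408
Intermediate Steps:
-26*(v(11) + 393) = -26*(15*11**2 + 393) = -26*(15*121 + 393) = -26*(1815 + 393) = -26*2208 = -57408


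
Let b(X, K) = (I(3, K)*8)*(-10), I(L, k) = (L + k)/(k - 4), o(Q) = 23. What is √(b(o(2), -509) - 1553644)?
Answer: 2*I*√11358102891/171 ≈ 1246.5*I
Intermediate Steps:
I(L, k) = (L + k)/(-4 + k)
b(X, K) = -80*(3 + K)/(-4 + K) (b(X, K) = (((3 + K)/(-4 + K))*8)*(-10) = (8*(3 + K)/(-4 + K))*(-10) = -80*(3 + K)/(-4 + K))
√(b(o(2), -509) - 1553644) = √(80*(-3 - 1*(-509))/(-4 - 509) - 1553644) = √(80*(-3 + 509)/(-513) - 1553644) = √(80*(-1/513)*506 - 1553644) = √(-40480/513 - 1553644) = √(-797059852/513) = 2*I*√11358102891/171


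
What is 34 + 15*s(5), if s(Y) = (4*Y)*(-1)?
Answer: -266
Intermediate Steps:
s(Y) = -4*Y
34 + 15*s(5) = 34 + 15*(-4*5) = 34 + 15*(-20) = 34 - 300 = -266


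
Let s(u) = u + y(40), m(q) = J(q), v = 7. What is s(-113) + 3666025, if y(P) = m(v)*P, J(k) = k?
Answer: 3666192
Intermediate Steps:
m(q) = q
y(P) = 7*P
s(u) = 280 + u (s(u) = u + 7*40 = u + 280 = 280 + u)
s(-113) + 3666025 = (280 - 113) + 3666025 = 167 + 3666025 = 3666192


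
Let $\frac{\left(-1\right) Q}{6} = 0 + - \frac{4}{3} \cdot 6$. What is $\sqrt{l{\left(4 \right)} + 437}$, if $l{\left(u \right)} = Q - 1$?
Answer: $22$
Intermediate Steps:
$Q = 48$ ($Q = - 6 \left(0 + - \frac{4}{3} \cdot 6\right) = - 6 \left(0 + \left(-4\right) \frac{1}{3} \cdot 6\right) = - 6 \left(0 - 8\right) = \left(-6\right) \left(-8\right) = 48$)
$l{\left(u \right)} = 47$ ($l{\left(u \right)} = 48 - 1 = 47$)
$\sqrt{l{\left(4 \right)} + 437} = \sqrt{47 + 437} = \sqrt{484} = 22$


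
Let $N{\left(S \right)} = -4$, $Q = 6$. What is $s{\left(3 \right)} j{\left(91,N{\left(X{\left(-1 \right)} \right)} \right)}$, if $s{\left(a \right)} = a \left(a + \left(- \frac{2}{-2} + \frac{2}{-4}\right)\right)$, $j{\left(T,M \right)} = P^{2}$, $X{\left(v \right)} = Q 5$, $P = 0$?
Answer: $0$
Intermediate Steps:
$X{\left(v \right)} = 30$ ($X{\left(v \right)} = 6 \cdot 5 = 30$)
$j{\left(T,M \right)} = 0$ ($j{\left(T,M \right)} = 0^{2} = 0$)
$s{\left(a \right)} = a \left(\frac{1}{2} + a\right)$ ($s{\left(a \right)} = a \left(a + \left(\left(-2\right) \left(- \frac{1}{2}\right) + 2 \left(- \frac{1}{4}\right)\right)\right) = a \left(a + \left(1 - \frac{1}{2}\right)\right) = a \left(a + \frac{1}{2}\right) = a \left(\frac{1}{2} + a\right)$)
$s{\left(3 \right)} j{\left(91,N{\left(X{\left(-1 \right)} \right)} \right)} = 3 \left(\frac{1}{2} + 3\right) 0 = 3 \cdot \frac{7}{2} \cdot 0 = \frac{21}{2} \cdot 0 = 0$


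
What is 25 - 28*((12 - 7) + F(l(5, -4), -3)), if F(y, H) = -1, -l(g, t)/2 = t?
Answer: -87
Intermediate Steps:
l(g, t) = -2*t
25 - 28*((12 - 7) + F(l(5, -4), -3)) = 25 - 28*((12 - 7) - 1) = 25 - 28*(5 - 1) = 25 - 28*4 = 25 - 112 = -87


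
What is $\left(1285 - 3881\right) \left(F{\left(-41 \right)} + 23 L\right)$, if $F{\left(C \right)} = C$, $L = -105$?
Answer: $6375776$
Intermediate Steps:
$\left(1285 - 3881\right) \left(F{\left(-41 \right)} + 23 L\right) = \left(1285 - 3881\right) \left(-41 + 23 \left(-105\right)\right) = - 2596 \left(-41 - 2415\right) = \left(-2596\right) \left(-2456\right) = 6375776$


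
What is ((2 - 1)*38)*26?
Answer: 988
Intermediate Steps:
((2 - 1)*38)*26 = (1*38)*26 = 38*26 = 988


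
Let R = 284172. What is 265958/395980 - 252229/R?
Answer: -357350333/1654800420 ≈ -0.21595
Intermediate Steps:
265958/395980 - 252229/R = 265958/395980 - 252229/284172 = 265958*(1/395980) - 252229*1/284172 = 132979/197990 - 14837/16716 = -357350333/1654800420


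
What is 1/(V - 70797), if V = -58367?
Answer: -1/129164 ≈ -7.7421e-6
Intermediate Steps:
1/(V - 70797) = 1/(-58367 - 70797) = 1/(-129164) = -1/129164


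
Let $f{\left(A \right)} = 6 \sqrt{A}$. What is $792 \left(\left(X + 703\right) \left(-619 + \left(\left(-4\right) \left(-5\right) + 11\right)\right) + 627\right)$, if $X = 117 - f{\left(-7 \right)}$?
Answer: $-381374136 + 2794176 i \sqrt{7} \approx -3.8137 \cdot 10^{8} + 7.3927 \cdot 10^{6} i$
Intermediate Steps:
$X = 117 - 6 i \sqrt{7}$ ($X = 117 - 6 \sqrt{-7} = 117 - 6 i \sqrt{7} \approx 117.0 - 15.875 i$)
$792 \left(\left(X + 703\right) \left(-619 + \left(\left(-4\right) \left(-5\right) + 11\right)\right) + 627\right) = 792 \left(\left(\left(117 - 6 i \sqrt{7}\right) + 703\right) \left(-619 + \left(\left(-4\right) \left(-5\right) + 11\right)\right) + 627\right) = 792 \left(\left(820 - 6 i \sqrt{7}\right) \left(-619 + \left(20 + 11\right)\right) + 627\right) = 792 \left(\left(820 - 6 i \sqrt{7}\right) \left(-619 + 31\right) + 627\right) = 792 \left(\left(820 - 6 i \sqrt{7}\right) \left(-588\right) + 627\right) = 792 \left(\left(-482160 + 3528 i \sqrt{7}\right) + 627\right) = 792 \left(-481533 + 3528 i \sqrt{7}\right) = -381374136 + 2794176 i \sqrt{7}$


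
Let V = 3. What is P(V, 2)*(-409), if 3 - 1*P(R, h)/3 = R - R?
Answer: -3681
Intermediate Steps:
P(R, h) = 9 (P(R, h) = 9 - 3*(R - R) = 9 - 3*0 = 9 + 0 = 9)
P(V, 2)*(-409) = 9*(-409) = -3681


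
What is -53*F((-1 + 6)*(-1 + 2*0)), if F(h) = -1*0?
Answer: 0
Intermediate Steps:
F(h) = 0
-53*F((-1 + 6)*(-1 + 2*0)) = -53*0 = 0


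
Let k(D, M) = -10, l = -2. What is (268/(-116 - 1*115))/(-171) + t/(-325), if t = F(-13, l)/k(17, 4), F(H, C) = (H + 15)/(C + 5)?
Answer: 448667/64189125 ≈ 0.0069898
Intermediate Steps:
F(H, C) = (15 + H)/(5 + C)
t = -1/15 (t = ((15 - 13)/(5 - 2))/(-10) = (2/3)*(-⅒) = ((⅓)*2)*(-⅒) = (⅔)*(-⅒) = -1/15 ≈ -0.066667)
(268/(-116 - 1*115))/(-171) + t/(-325) = (268/(-116 - 1*115))/(-171) - 1/15/(-325) = (268/(-116 - 115))*(-1/171) - 1/15*(-1/325) = (268/(-231))*(-1/171) + 1/4875 = (268*(-1/231))*(-1/171) + 1/4875 = -268/231*(-1/171) + 1/4875 = 268/39501 + 1/4875 = 448667/64189125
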